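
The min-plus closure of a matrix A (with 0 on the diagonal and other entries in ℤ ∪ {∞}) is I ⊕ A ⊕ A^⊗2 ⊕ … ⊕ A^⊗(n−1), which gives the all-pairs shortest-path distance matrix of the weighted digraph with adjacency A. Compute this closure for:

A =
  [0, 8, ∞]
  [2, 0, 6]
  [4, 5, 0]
Closure =
  [0, 8, 14]
  [2, 0, 6]
  [4, 5, 0]

This is the Floyd-Warshall all-pairs shortest-path computation. For each intermediate vertex k = 0, 1, …, 2, update dist[i][j] ← min(dist[i][j], dist[i][k] + dist[k][j]). The final matrix gives, for each (i, j), the minimum total weight of any directed path from i to j (possibly empty when i = j).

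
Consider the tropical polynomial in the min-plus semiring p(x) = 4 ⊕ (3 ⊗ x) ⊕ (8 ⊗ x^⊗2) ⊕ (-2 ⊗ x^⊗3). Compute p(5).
p(5) = 4

A tropical monomial a ⊗ x^⊗i evaluates to a + i · x. Evaluating each term at x = 5:
  Term 0 contributes 4 + 0 · 5 = 4
  Term 1 contributes 3 + 1 · 5 = 8
  Term 2 contributes 8 + 2 · 5 = 18
  Term 3 contributes -2 + 3 · 5 = 13
p(5) = ⊕ of these = min[4, 8, 18, 13] = 4.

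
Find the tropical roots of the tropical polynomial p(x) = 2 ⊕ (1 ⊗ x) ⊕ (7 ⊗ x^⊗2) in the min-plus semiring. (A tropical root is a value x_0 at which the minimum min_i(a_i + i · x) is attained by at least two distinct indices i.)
Roots: {-6, 1}

Each tropical root is a break point of the lower envelope of the lines y = a_i + i · x (there are 3 lines, with slopes 0, 1, ..., 2). Only the lines that attain the minimum somewhere contribute to roots; other lines are dominated. Here the surviving (envelope) indices are i = 2, i = 1, i = 0.
Intersections between consecutive envelope lines give the roots: for adjacent envelope indices i < j the intersection is x = (a_i − a_j) / (j − i). Reading off the sorted break points: {-6, 1}.
Verification: at each break x_0, at least two indices attain the minimum of min_i(a_i + i · x_0).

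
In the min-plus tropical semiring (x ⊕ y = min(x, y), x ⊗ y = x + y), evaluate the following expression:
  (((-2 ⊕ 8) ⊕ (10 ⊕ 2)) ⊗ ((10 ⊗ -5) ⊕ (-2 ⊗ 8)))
(((-2 ⊕ 8) ⊕ (10 ⊕ 2)) ⊗ ((10 ⊗ -5) ⊕ (-2 ⊗ 8))) = 3

Expand innermost to outermost. Recall ⊕ takes the minimum of its arguments and ⊗ takes their sum. Working out the expression (((-2 ⊕ 8) ⊕ (10 ⊕ 2)) ⊗ ((10 ⊗ -5) ⊕ (-2 ⊗ 8))) gives 3.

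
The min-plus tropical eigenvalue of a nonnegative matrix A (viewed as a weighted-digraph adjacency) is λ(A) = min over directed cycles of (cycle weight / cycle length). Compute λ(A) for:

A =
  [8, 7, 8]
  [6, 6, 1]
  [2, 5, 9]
λ(A) = 3

Enumerate directed cycles and compute their means (weight / length). Sample:
  cycle 0 → 0: weight = 8, length = 1, mean = 8/1 ≈ 8.000
  cycle 1 → 1: weight = 6, length = 1, mean = 6/1 ≈ 6.000
  cycle 2 → 2: weight = 9, length = 1, mean = 9/1 ≈ 9.000
  cycle 0 → 1 → 0: weight = 13, length = 2, mean = 13/2 ≈ 6.500
  cycle 0 → 2 → 0: weight = 10, length = 2, mean = 10/2 ≈ 5.000
  cycle 1 → 0 → 1: weight = 13, length = 2, mean = 13/2 ≈ 6.500
Minimum mean = 3.000, attained e.g. along the cycle 1 → 2 → 1 with weight 6 and length 2. So λ(A) = 6/2 = 3.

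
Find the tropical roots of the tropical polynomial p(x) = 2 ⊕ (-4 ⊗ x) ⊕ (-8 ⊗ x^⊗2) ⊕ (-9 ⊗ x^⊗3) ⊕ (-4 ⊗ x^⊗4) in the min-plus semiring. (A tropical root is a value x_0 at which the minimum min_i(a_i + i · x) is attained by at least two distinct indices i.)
Roots: {-5, 1, 4, 6}

Each tropical root is a break point of the lower envelope of the lines y = a_i + i · x (there are 5 lines, with slopes 0, 1, ..., 4). Only the lines that attain the minimum somewhere contribute to roots; other lines are dominated. Here the surviving (envelope) indices are i = 4, i = 3, i = 2, i = 1, i = 0.
Intersections between consecutive envelope lines give the roots: for adjacent envelope indices i < j the intersection is x = (a_i − a_j) / (j − i). Reading off the sorted break points: {-5, 1, 4, 6}.
Verification: at each break x_0, at least two indices attain the minimum of min_i(a_i + i · x_0).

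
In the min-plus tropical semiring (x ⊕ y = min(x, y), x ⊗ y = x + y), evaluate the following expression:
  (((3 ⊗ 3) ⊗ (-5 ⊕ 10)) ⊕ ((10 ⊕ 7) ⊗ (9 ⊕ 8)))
(((3 ⊗ 3) ⊗ (-5 ⊕ 10)) ⊕ ((10 ⊕ 7) ⊗ (9 ⊕ 8))) = 1

Expand innermost to outermost. Recall ⊕ takes the minimum of its arguments and ⊗ takes their sum. Working out the expression (((3 ⊗ 3) ⊗ (-5 ⊕ 10)) ⊕ ((10 ⊕ 7) ⊗ (9 ⊕ 8))) gives 1.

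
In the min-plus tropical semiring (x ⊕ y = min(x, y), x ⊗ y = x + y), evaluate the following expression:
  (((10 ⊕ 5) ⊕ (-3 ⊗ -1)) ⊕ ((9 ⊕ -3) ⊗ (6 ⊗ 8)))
(((10 ⊕ 5) ⊕ (-3 ⊗ -1)) ⊕ ((9 ⊕ -3) ⊗ (6 ⊗ 8))) = -4

Expand innermost to outermost. Recall ⊕ takes the minimum of its arguments and ⊗ takes their sum. Working out the expression (((10 ⊕ 5) ⊕ (-3 ⊗ -1)) ⊕ ((9 ⊕ -3) ⊗ (6 ⊗ 8))) gives -4.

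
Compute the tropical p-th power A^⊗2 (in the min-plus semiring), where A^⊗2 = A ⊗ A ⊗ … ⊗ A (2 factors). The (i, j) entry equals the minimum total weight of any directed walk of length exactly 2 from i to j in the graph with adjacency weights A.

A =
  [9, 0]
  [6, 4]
A^⊗2 =
  [6, 4]
  [10, 6]

Each entry (A^⊗2)_ij equals the minimum over all length-2 walks i = v_0 → v_1 → … → v_2 = j of Σ_t A[v_t][v_{t+1}]. For example, for (i, j) = (0, 1) we minimise over 2 possible intermediate vertex sequences; the minimum is 4, attained along the walk 0 → 1 → 1.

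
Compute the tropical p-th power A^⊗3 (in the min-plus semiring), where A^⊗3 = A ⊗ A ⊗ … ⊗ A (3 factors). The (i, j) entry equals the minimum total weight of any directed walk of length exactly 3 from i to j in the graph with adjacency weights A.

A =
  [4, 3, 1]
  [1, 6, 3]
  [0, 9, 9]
A^⊗3 =
  [5, 4, 2]
  [2, 6, 4]
  [1, 7, 5]

Each entry (A^⊗3)_ij equals the minimum over all length-3 walks i = v_0 → v_1 → … → v_3 = j of Σ_t A[v_t][v_{t+1}]. For example, for (i, j) = (0, 2) we minimise over 9 possible intermediate vertex sequences; the minimum is 2, attained along the walk 0 → 2 → 0 → 2.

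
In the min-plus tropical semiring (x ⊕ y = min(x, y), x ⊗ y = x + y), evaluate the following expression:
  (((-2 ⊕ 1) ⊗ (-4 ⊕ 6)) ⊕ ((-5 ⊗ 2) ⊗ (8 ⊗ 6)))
(((-2 ⊕ 1) ⊗ (-4 ⊕ 6)) ⊕ ((-5 ⊗ 2) ⊗ (8 ⊗ 6))) = -6

Expand innermost to outermost. Recall ⊕ takes the minimum of its arguments and ⊗ takes their sum. Working out the expression (((-2 ⊕ 1) ⊗ (-4 ⊕ 6)) ⊕ ((-5 ⊗ 2) ⊗ (8 ⊗ 6))) gives -6.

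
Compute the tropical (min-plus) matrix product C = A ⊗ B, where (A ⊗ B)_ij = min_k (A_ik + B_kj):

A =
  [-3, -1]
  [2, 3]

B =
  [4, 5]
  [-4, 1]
A ⊗ B =
  [-5, 0]
  [-1, 4]

Apply the min-plus product entry-by-entry:
  C[0][0] = min over k of (A[0][0] + B[0][0] = -3 + 4 = 1, A[0][1] + B[1][0] = -1 + -4 = -5) = -5 (attained at k = 1)
  C[0][1] = min over k of (A[0][0] + B[0][1] = -3 + 5 = 2, A[0][1] + B[1][1] = -1 + 1 = 0) = 0 (attained at k = 1)
  C[1][0] = min over k of (A[1][0] + B[0][0] = 2 + 4 = 6, A[1][1] + B[1][0] = 3 + -4 = -1) = -1 (attained at k = 1)
  C[1][1] = min over k of (A[1][0] + B[0][1] = 2 + 5 = 7, A[1][1] + B[1][1] = 3 + 1 = 4) = 4 (attained at k = 1)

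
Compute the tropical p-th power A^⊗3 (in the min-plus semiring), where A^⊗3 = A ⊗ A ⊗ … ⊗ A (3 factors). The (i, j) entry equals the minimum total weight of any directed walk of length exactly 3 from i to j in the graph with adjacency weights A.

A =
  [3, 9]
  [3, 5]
A^⊗3 =
  [9, 15]
  [9, 15]

Each entry (A^⊗3)_ij equals the minimum over all length-3 walks i = v_0 → v_1 → … → v_3 = j of Σ_t A[v_t][v_{t+1}]. For example, for (i, j) = (0, 1) we minimise over 4 possible intermediate vertex sequences; the minimum is 15, attained along the walk 0 → 0 → 0 → 1.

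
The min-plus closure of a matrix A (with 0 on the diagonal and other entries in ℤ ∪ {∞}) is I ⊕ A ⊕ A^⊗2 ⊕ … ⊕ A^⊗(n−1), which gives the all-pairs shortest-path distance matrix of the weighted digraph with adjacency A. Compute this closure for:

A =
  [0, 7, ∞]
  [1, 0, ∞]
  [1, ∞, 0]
Closure =
  [0, 7, ∞]
  [1, 0, ∞]
  [1, 8, 0]

This is the Floyd-Warshall all-pairs shortest-path computation. For each intermediate vertex k = 0, 1, …, 2, update dist[i][j] ← min(dist[i][j], dist[i][k] + dist[k][j]). The final matrix gives, for each (i, j), the minimum total weight of any directed path from i to j (possibly empty when i = j).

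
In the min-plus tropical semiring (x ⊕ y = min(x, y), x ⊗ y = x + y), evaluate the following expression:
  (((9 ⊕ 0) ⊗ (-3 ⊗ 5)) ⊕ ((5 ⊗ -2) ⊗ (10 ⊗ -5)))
(((9 ⊕ 0) ⊗ (-3 ⊗ 5)) ⊕ ((5 ⊗ -2) ⊗ (10 ⊗ -5))) = 2

Expand innermost to outermost. Recall ⊕ takes the minimum of its arguments and ⊗ takes their sum. Working out the expression (((9 ⊕ 0) ⊗ (-3 ⊗ 5)) ⊕ ((5 ⊗ -2) ⊗ (10 ⊗ -5))) gives 2.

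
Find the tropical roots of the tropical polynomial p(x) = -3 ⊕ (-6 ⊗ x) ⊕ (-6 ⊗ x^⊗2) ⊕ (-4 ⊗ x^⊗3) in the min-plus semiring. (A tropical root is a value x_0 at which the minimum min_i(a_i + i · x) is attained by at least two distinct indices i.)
Roots: {-2, 0, 3}

Each tropical root is a break point of the lower envelope of the lines y = a_i + i · x (there are 4 lines, with slopes 0, 1, ..., 3). Only the lines that attain the minimum somewhere contribute to roots; other lines are dominated. Here the surviving (envelope) indices are i = 3, i = 2, i = 1, i = 0.
Intersections between consecutive envelope lines give the roots: for adjacent envelope indices i < j the intersection is x = (a_i − a_j) / (j − i). Reading off the sorted break points: {-2, 0, 3}.
Verification: at each break x_0, at least two indices attain the minimum of min_i(a_i + i · x_0).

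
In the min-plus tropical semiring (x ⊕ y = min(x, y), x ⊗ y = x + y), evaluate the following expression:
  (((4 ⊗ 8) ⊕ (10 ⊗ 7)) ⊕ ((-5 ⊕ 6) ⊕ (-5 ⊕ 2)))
(((4 ⊗ 8) ⊕ (10 ⊗ 7)) ⊕ ((-5 ⊕ 6) ⊕ (-5 ⊕ 2))) = -5

Expand innermost to outermost. Recall ⊕ takes the minimum of its arguments and ⊗ takes their sum. Working out the expression (((4 ⊗ 8) ⊕ (10 ⊗ 7)) ⊕ ((-5 ⊕ 6) ⊕ (-5 ⊕ 2))) gives -5.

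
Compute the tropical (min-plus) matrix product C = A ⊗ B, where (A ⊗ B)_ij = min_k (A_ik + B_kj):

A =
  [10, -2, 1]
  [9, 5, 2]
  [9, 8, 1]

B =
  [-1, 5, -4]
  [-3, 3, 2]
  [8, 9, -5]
A ⊗ B =
  [-5, 1, -4]
  [2, 8, -3]
  [5, 10, -4]

Apply the min-plus product entry-by-entry:
  C[0][0] = min over k of (A[0][0] + B[0][0] = 10 + -1 = 9, A[0][1] + B[1][0] = -2 + -3 = -5, A[0][2] + B[2][0] = 1 + 8 = 9) = -5 (attained at k = 1)
  C[0][1] = min over k of (A[0][0] + B[0][1] = 10 + 5 = 15, A[0][1] + B[1][1] = -2 + 3 = 1, A[0][2] + B[2][1] = 1 + 9 = 10) = 1 (attained at k = 1)
  C[0][2] = min over k of (A[0][0] + B[0][2] = 10 + -4 = 6, A[0][1] + B[1][2] = -2 + 2 = 0, A[0][2] + B[2][2] = 1 + -5 = -4) = -4 (attained at k = 2)
  C[1][0] = min over k of (A[1][0] + B[0][0] = 9 + -1 = 8, A[1][1] + B[1][0] = 5 + -3 = 2, A[1][2] + B[2][0] = 2 + 8 = 10) = 2 (attained at k = 1)
  C[1][1] = min over k of (A[1][0] + B[0][1] = 9 + 5 = 14, A[1][1] + B[1][1] = 5 + 3 = 8, A[1][2] + B[2][1] = 2 + 9 = 11) = 8 (attained at k = 1)
  C[1][2] = min over k of (A[1][0] + B[0][2] = 9 + -4 = 5, A[1][1] + B[1][2] = 5 + 2 = 7, A[1][2] + B[2][2] = 2 + -5 = -3) = -3 (attained at k = 2)
  C[2][0] = min over k of (A[2][0] + B[0][0] = 9 + -1 = 8, A[2][1] + B[1][0] = 8 + -3 = 5, A[2][2] + B[2][0] = 1 + 8 = 9) = 5 (attained at k = 1)
  C[2][1] = min over k of (A[2][0] + B[0][1] = 9 + 5 = 14, A[2][1] + B[1][1] = 8 + 3 = 11, A[2][2] + B[2][1] = 1 + 9 = 10) = 10 (attained at k = 2)
  C[2][2] = min over k of (A[2][0] + B[0][2] = 9 + -4 = 5, A[2][1] + B[1][2] = 8 + 2 = 10, A[2][2] + B[2][2] = 1 + -5 = -4) = -4 (attained at k = 2)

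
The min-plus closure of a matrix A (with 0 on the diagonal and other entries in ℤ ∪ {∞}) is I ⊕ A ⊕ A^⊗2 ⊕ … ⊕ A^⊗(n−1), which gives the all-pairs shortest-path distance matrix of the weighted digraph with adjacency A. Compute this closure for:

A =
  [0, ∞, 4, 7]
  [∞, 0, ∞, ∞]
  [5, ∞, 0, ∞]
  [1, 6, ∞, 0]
Closure =
  [0, 13, 4, 7]
  [∞, 0, ∞, ∞]
  [5, 18, 0, 12]
  [1, 6, 5, 0]

This is the Floyd-Warshall all-pairs shortest-path computation. For each intermediate vertex k = 0, 1, …, 3, update dist[i][j] ← min(dist[i][j], dist[i][k] + dist[k][j]). The final matrix gives, for each (i, j), the minimum total weight of any directed path from i to j (possibly empty when i = j).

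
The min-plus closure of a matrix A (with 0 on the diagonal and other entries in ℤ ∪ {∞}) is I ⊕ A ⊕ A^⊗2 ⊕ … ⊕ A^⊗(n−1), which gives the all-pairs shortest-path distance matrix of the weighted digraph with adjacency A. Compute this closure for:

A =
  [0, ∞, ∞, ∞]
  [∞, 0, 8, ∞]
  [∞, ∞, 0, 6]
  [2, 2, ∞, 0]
Closure =
  [0, ∞, ∞, ∞]
  [16, 0, 8, 14]
  [8, 8, 0, 6]
  [2, 2, 10, 0]

This is the Floyd-Warshall all-pairs shortest-path computation. For each intermediate vertex k = 0, 1, …, 3, update dist[i][j] ← min(dist[i][j], dist[i][k] + dist[k][j]). The final matrix gives, for each (i, j), the minimum total weight of any directed path from i to j (possibly empty when i = j).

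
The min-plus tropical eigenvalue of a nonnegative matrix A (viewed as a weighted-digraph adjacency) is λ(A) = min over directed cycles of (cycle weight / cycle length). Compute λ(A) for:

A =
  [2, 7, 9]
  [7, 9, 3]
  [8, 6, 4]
λ(A) = 2

Enumerate directed cycles and compute their means (weight / length). Sample:
  cycle 0 → 0: weight = 2, length = 1, mean = 2/1 ≈ 2.000
  cycle 1 → 1: weight = 9, length = 1, mean = 9/1 ≈ 9.000
  cycle 2 → 2: weight = 4, length = 1, mean = 4/1 ≈ 4.000
  cycle 0 → 1 → 0: weight = 14, length = 2, mean = 14/2 ≈ 7.000
  cycle 0 → 2 → 0: weight = 17, length = 2, mean = 17/2 ≈ 8.500
  cycle 1 → 0 → 1: weight = 14, length = 2, mean = 14/2 ≈ 7.000
Minimum mean = 2.000, attained e.g. along the cycle 0 → 0 with weight 2 and length 1. So λ(A) = 2/1 = 2.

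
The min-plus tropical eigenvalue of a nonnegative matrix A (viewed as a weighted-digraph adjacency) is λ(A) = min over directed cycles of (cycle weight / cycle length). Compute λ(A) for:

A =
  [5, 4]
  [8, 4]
λ(A) = 4

Enumerate directed cycles and compute their means (weight / length). Sample:
  cycle 0 → 0: weight = 5, length = 1, mean = 5/1 ≈ 5.000
  cycle 1 → 1: weight = 4, length = 1, mean = 4/1 ≈ 4.000
  cycle 0 → 1 → 0: weight = 12, length = 2, mean = 12/2 ≈ 6.000
  cycle 1 → 0 → 1: weight = 12, length = 2, mean = 12/2 ≈ 6.000
Minimum mean = 4.000, attained e.g. along the cycle 1 → 1 with weight 4 and length 1. So λ(A) = 4/1 = 4.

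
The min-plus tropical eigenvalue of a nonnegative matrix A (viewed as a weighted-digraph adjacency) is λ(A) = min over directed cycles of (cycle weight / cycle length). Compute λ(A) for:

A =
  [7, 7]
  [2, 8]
λ(A) = 9/2

Enumerate directed cycles and compute their means (weight / length). Sample:
  cycle 0 → 0: weight = 7, length = 1, mean = 7/1 ≈ 7.000
  cycle 1 → 1: weight = 8, length = 1, mean = 8/1 ≈ 8.000
  cycle 0 → 1 → 0: weight = 9, length = 2, mean = 9/2 ≈ 4.500
  cycle 1 → 0 → 1: weight = 9, length = 2, mean = 9/2 ≈ 4.500
Minimum mean = 4.500, attained e.g. along the cycle 0 → 1 → 0 with weight 9 and length 2. So λ(A) = 9/2 = 9/2.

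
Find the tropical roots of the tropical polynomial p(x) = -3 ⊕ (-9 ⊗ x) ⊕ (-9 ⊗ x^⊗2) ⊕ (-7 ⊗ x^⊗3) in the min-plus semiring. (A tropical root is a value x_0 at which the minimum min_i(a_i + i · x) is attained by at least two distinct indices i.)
Roots: {-2, 0, 6}

Each tropical root is a break point of the lower envelope of the lines y = a_i + i · x (there are 4 lines, with slopes 0, 1, ..., 3). Only the lines that attain the minimum somewhere contribute to roots; other lines are dominated. Here the surviving (envelope) indices are i = 3, i = 2, i = 1, i = 0.
Intersections between consecutive envelope lines give the roots: for adjacent envelope indices i < j the intersection is x = (a_i − a_j) / (j − i). Reading off the sorted break points: {-2, 0, 6}.
Verification: at each break x_0, at least two indices attain the minimum of min_i(a_i + i · x_0).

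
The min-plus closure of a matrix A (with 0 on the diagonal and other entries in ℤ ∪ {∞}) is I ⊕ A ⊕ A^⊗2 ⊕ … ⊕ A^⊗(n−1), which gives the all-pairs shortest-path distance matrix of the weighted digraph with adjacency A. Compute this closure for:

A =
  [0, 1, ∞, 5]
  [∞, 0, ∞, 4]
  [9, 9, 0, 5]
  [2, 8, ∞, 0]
Closure =
  [0, 1, ∞, 5]
  [6, 0, ∞, 4]
  [7, 8, 0, 5]
  [2, 3, ∞, 0]

This is the Floyd-Warshall all-pairs shortest-path computation. For each intermediate vertex k = 0, 1, …, 3, update dist[i][j] ← min(dist[i][j], dist[i][k] + dist[k][j]). The final matrix gives, for each (i, j), the minimum total weight of any directed path from i to j (possibly empty when i = j).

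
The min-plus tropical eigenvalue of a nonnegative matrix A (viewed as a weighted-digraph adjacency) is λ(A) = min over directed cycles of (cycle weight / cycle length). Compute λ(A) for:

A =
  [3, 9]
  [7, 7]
λ(A) = 3

Enumerate directed cycles and compute their means (weight / length). Sample:
  cycle 0 → 0: weight = 3, length = 1, mean = 3/1 ≈ 3.000
  cycle 1 → 1: weight = 7, length = 1, mean = 7/1 ≈ 7.000
  cycle 0 → 1 → 0: weight = 16, length = 2, mean = 16/2 ≈ 8.000
  cycle 1 → 0 → 1: weight = 16, length = 2, mean = 16/2 ≈ 8.000
Minimum mean = 3.000, attained e.g. along the cycle 0 → 0 with weight 3 and length 1. So λ(A) = 3/1 = 3.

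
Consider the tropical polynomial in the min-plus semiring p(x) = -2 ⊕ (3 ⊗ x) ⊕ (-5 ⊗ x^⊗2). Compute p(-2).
p(-2) = -9

A tropical monomial a ⊗ x^⊗i evaluates to a + i · x. Evaluating each term at x = -2:
  Term 0 contributes -2 + 0 · -2 = -2
  Term 1 contributes 3 + 1 · -2 = 1
  Term 2 contributes -5 + 2 · -2 = -9
p(-2) = ⊕ of these = min[-2, 1, -9] = -9.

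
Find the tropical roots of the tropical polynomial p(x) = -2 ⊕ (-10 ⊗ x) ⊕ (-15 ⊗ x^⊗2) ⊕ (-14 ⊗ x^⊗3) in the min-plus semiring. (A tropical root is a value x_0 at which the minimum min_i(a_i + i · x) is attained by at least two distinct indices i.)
Roots: {-1, 5, 8}

Each tropical root is a break point of the lower envelope of the lines y = a_i + i · x (there are 4 lines, with slopes 0, 1, ..., 3). Only the lines that attain the minimum somewhere contribute to roots; other lines are dominated. Here the surviving (envelope) indices are i = 3, i = 2, i = 1, i = 0.
Intersections between consecutive envelope lines give the roots: for adjacent envelope indices i < j the intersection is x = (a_i − a_j) / (j − i). Reading off the sorted break points: {-1, 5, 8}.
Verification: at each break x_0, at least two indices attain the minimum of min_i(a_i + i · x_0).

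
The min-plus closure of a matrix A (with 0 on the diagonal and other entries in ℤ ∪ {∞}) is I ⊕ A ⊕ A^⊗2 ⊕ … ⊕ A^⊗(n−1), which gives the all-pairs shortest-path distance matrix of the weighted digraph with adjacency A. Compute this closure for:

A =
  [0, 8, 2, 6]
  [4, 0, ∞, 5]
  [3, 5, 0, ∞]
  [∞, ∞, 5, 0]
Closure =
  [0, 7, 2, 6]
  [4, 0, 6, 5]
  [3, 5, 0, 9]
  [8, 10, 5, 0]

This is the Floyd-Warshall all-pairs shortest-path computation. For each intermediate vertex k = 0, 1, …, 3, update dist[i][j] ← min(dist[i][j], dist[i][k] + dist[k][j]). The final matrix gives, for each (i, j), the minimum total weight of any directed path from i to j (possibly empty when i = j).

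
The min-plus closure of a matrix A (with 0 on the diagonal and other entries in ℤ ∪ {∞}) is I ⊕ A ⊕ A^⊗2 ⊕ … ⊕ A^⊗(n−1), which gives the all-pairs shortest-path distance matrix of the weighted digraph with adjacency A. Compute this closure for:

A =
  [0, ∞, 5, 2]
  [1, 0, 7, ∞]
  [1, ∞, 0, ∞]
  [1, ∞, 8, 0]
Closure =
  [0, ∞, 5, 2]
  [1, 0, 6, 3]
  [1, ∞, 0, 3]
  [1, ∞, 6, 0]

This is the Floyd-Warshall all-pairs shortest-path computation. For each intermediate vertex k = 0, 1, …, 3, update dist[i][j] ← min(dist[i][j], dist[i][k] + dist[k][j]). The final matrix gives, for each (i, j), the minimum total weight of any directed path from i to j (possibly empty when i = j).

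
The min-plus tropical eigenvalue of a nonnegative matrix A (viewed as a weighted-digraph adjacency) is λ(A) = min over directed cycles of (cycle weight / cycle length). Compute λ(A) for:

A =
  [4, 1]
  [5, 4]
λ(A) = 3

Enumerate directed cycles and compute their means (weight / length). Sample:
  cycle 0 → 0: weight = 4, length = 1, mean = 4/1 ≈ 4.000
  cycle 1 → 1: weight = 4, length = 1, mean = 4/1 ≈ 4.000
  cycle 0 → 1 → 0: weight = 6, length = 2, mean = 6/2 ≈ 3.000
  cycle 1 → 0 → 1: weight = 6, length = 2, mean = 6/2 ≈ 3.000
Minimum mean = 3.000, attained e.g. along the cycle 0 → 1 → 0 with weight 6 and length 2. So λ(A) = 6/2 = 3.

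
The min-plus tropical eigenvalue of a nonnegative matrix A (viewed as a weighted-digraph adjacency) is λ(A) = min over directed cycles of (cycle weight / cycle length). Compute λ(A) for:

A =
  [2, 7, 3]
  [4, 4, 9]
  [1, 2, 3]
λ(A) = 2

Enumerate directed cycles and compute their means (weight / length). Sample:
  cycle 0 → 0: weight = 2, length = 1, mean = 2/1 ≈ 2.000
  cycle 1 → 1: weight = 4, length = 1, mean = 4/1 ≈ 4.000
  cycle 2 → 2: weight = 3, length = 1, mean = 3/1 ≈ 3.000
  cycle 0 → 1 → 0: weight = 11, length = 2, mean = 11/2 ≈ 5.500
  cycle 0 → 2 → 0: weight = 4, length = 2, mean = 4/2 ≈ 2.000
  cycle 1 → 0 → 1: weight = 11, length = 2, mean = 11/2 ≈ 5.500
Minimum mean = 2.000, attained e.g. along the cycle 0 → 0 with weight 2 and length 1. So λ(A) = 2/1 = 2.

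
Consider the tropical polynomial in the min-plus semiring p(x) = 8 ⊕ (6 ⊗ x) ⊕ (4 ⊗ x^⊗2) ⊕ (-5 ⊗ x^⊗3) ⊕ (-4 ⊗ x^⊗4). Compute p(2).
p(2) = 1

A tropical monomial a ⊗ x^⊗i evaluates to a + i · x. Evaluating each term at x = 2:
  Term 0 contributes 8 + 0 · 2 = 8
  Term 1 contributes 6 + 1 · 2 = 8
  Term 2 contributes 4 + 2 · 2 = 8
  Term 3 contributes -5 + 3 · 2 = 1
  Term 4 contributes -4 + 4 · 2 = 4
p(2) = ⊕ of these = min[8, 8, 8, 1, 4] = 1.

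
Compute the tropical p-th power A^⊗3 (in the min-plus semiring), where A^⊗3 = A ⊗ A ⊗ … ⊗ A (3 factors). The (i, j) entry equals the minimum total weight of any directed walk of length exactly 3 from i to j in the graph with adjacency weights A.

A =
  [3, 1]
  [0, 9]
A^⊗3 =
  [4, 2]
  [1, 4]

Each entry (A^⊗3)_ij equals the minimum over all length-3 walks i = v_0 → v_1 → … → v_3 = j of Σ_t A[v_t][v_{t+1}]. For example, for (i, j) = (0, 1) we minimise over 4 possible intermediate vertex sequences; the minimum is 2, attained along the walk 0 → 1 → 0 → 1.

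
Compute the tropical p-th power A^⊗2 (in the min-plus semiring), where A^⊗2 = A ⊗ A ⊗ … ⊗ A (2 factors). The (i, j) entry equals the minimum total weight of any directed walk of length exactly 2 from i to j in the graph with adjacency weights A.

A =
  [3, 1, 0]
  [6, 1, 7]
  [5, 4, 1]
A^⊗2 =
  [5, 2, 1]
  [7, 2, 6]
  [6, 5, 2]

Each entry (A^⊗2)_ij equals the minimum over all length-2 walks i = v_0 → v_1 → … → v_2 = j of Σ_t A[v_t][v_{t+1}]. For example, for (i, j) = (0, 2) we minimise over 3 possible intermediate vertex sequences; the minimum is 1, attained along the walk 0 → 2 → 2.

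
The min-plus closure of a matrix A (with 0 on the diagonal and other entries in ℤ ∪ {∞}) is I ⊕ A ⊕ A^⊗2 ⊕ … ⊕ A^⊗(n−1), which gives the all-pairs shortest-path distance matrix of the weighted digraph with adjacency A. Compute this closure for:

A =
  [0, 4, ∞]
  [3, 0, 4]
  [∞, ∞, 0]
Closure =
  [0, 4, 8]
  [3, 0, 4]
  [∞, ∞, 0]

This is the Floyd-Warshall all-pairs shortest-path computation. For each intermediate vertex k = 0, 1, …, 2, update dist[i][j] ← min(dist[i][j], dist[i][k] + dist[k][j]). The final matrix gives, for each (i, j), the minimum total weight of any directed path from i to j (possibly empty when i = j).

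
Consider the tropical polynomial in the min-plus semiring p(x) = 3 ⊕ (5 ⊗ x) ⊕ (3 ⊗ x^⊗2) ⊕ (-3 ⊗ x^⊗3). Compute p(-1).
p(-1) = -6

A tropical monomial a ⊗ x^⊗i evaluates to a + i · x. Evaluating each term at x = -1:
  Term 0 contributes 3 + 0 · -1 = 3
  Term 1 contributes 5 + 1 · -1 = 4
  Term 2 contributes 3 + 2 · -1 = 1
  Term 3 contributes -3 + 3 · -1 = -6
p(-1) = ⊕ of these = min[3, 4, 1, -6] = -6.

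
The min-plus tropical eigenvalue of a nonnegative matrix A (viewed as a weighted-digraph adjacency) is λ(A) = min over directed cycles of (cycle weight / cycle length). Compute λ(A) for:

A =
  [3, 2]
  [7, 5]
λ(A) = 3

Enumerate directed cycles and compute their means (weight / length). Sample:
  cycle 0 → 0: weight = 3, length = 1, mean = 3/1 ≈ 3.000
  cycle 1 → 1: weight = 5, length = 1, mean = 5/1 ≈ 5.000
  cycle 0 → 1 → 0: weight = 9, length = 2, mean = 9/2 ≈ 4.500
  cycle 1 → 0 → 1: weight = 9, length = 2, mean = 9/2 ≈ 4.500
Minimum mean = 3.000, attained e.g. along the cycle 0 → 0 with weight 3 and length 1. So λ(A) = 3/1 = 3.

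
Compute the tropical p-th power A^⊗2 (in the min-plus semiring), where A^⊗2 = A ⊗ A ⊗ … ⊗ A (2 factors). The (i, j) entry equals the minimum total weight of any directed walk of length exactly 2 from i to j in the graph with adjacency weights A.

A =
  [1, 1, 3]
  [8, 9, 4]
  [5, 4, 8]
A^⊗2 =
  [2, 2, 4]
  [9, 8, 11]
  [6, 6, 8]

Each entry (A^⊗2)_ij equals the minimum over all length-2 walks i = v_0 → v_1 → … → v_2 = j of Σ_t A[v_t][v_{t+1}]. For example, for (i, j) = (0, 2) we minimise over 3 possible intermediate vertex sequences; the minimum is 4, attained along the walk 0 → 0 → 2.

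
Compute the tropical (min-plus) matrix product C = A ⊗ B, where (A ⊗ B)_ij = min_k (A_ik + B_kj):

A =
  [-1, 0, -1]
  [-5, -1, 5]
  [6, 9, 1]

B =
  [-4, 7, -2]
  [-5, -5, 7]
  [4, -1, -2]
A ⊗ B =
  [-5, -5, -3]
  [-9, -6, -7]
  [2, 0, -1]

Apply the min-plus product entry-by-entry:
  C[0][0] = min over k of (A[0][0] + B[0][0] = -1 + -4 = -5, A[0][1] + B[1][0] = 0 + -5 = -5, A[0][2] + B[2][0] = -1 + 4 = 3) = -5 (attained at k = 0)
  C[0][1] = min over k of (A[0][0] + B[0][1] = -1 + 7 = 6, A[0][1] + B[1][1] = 0 + -5 = -5, A[0][2] + B[2][1] = -1 + -1 = -2) = -5 (attained at k = 1)
  C[0][2] = min over k of (A[0][0] + B[0][2] = -1 + -2 = -3, A[0][1] + B[1][2] = 0 + 7 = 7, A[0][2] + B[2][2] = -1 + -2 = -3) = -3 (attained at k = 0)
  C[1][0] = min over k of (A[1][0] + B[0][0] = -5 + -4 = -9, A[1][1] + B[1][0] = -1 + -5 = -6, A[1][2] + B[2][0] = 5 + 4 = 9) = -9 (attained at k = 0)
  C[1][1] = min over k of (A[1][0] + B[0][1] = -5 + 7 = 2, A[1][1] + B[1][1] = -1 + -5 = -6, A[1][2] + B[2][1] = 5 + -1 = 4) = -6 (attained at k = 1)
  C[1][2] = min over k of (A[1][0] + B[0][2] = -5 + -2 = -7, A[1][1] + B[1][2] = -1 + 7 = 6, A[1][2] + B[2][2] = 5 + -2 = 3) = -7 (attained at k = 0)
  C[2][0] = min over k of (A[2][0] + B[0][0] = 6 + -4 = 2, A[2][1] + B[1][0] = 9 + -5 = 4, A[2][2] + B[2][0] = 1 + 4 = 5) = 2 (attained at k = 0)
  C[2][1] = min over k of (A[2][0] + B[0][1] = 6 + 7 = 13, A[2][1] + B[1][1] = 9 + -5 = 4, A[2][2] + B[2][1] = 1 + -1 = 0) = 0 (attained at k = 2)
  C[2][2] = min over k of (A[2][0] + B[0][2] = 6 + -2 = 4, A[2][1] + B[1][2] = 9 + 7 = 16, A[2][2] + B[2][2] = 1 + -2 = -1) = -1 (attained at k = 2)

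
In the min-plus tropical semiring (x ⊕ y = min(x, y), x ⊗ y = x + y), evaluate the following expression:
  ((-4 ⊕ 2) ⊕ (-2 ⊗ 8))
((-4 ⊕ 2) ⊕ (-2 ⊗ 8)) = -4

Expand innermost to outermost. Recall ⊕ takes the minimum of its arguments and ⊗ takes their sum. Working out the expression ((-4 ⊕ 2) ⊕ (-2 ⊗ 8)) gives -4.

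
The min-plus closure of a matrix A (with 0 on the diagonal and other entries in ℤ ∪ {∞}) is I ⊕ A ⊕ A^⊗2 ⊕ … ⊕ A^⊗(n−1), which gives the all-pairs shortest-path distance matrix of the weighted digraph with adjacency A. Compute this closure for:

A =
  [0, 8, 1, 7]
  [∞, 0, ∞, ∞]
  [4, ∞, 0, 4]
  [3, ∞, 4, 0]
Closure =
  [0, 8, 1, 5]
  [∞, 0, ∞, ∞]
  [4, 12, 0, 4]
  [3, 11, 4, 0]

This is the Floyd-Warshall all-pairs shortest-path computation. For each intermediate vertex k = 0, 1, …, 3, update dist[i][j] ← min(dist[i][j], dist[i][k] + dist[k][j]). The final matrix gives, for each (i, j), the minimum total weight of any directed path from i to j (possibly empty when i = j).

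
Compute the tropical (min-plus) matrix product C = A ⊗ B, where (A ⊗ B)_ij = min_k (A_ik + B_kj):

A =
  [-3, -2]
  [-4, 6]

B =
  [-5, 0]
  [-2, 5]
A ⊗ B =
  [-8, -3]
  [-9, -4]

Apply the min-plus product entry-by-entry:
  C[0][0] = min over k of (A[0][0] + B[0][0] = -3 + -5 = -8, A[0][1] + B[1][0] = -2 + -2 = -4) = -8 (attained at k = 0)
  C[0][1] = min over k of (A[0][0] + B[0][1] = -3 + 0 = -3, A[0][1] + B[1][1] = -2 + 5 = 3) = -3 (attained at k = 0)
  C[1][0] = min over k of (A[1][0] + B[0][0] = -4 + -5 = -9, A[1][1] + B[1][0] = 6 + -2 = 4) = -9 (attained at k = 0)
  C[1][1] = min over k of (A[1][0] + B[0][1] = -4 + 0 = -4, A[1][1] + B[1][1] = 6 + 5 = 11) = -4 (attained at k = 0)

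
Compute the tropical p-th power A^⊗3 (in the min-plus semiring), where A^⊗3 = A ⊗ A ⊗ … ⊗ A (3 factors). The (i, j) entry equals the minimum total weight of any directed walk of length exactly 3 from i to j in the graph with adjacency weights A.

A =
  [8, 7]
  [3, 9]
A^⊗3 =
  [18, 17]
  [13, 18]

Each entry (A^⊗3)_ij equals the minimum over all length-3 walks i = v_0 → v_1 → … → v_3 = j of Σ_t A[v_t][v_{t+1}]. For example, for (i, j) = (0, 1) we minimise over 4 possible intermediate vertex sequences; the minimum is 17, attained along the walk 0 → 1 → 0 → 1.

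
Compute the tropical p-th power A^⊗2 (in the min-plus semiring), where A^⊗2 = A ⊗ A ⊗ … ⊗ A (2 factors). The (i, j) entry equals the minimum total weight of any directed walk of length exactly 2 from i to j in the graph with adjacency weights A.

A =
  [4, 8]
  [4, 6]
A^⊗2 =
  [8, 12]
  [8, 12]

Each entry (A^⊗2)_ij equals the minimum over all length-2 walks i = v_0 → v_1 → … → v_2 = j of Σ_t A[v_t][v_{t+1}]. For example, for (i, j) = (0, 1) we minimise over 2 possible intermediate vertex sequences; the minimum is 12, attained along the walk 0 → 0 → 1.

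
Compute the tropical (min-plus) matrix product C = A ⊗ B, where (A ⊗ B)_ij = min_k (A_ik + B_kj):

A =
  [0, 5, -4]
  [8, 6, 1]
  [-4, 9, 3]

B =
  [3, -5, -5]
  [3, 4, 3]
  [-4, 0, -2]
A ⊗ B =
  [-8, -5, -6]
  [-3, 1, -1]
  [-1, -9, -9]

Apply the min-plus product entry-by-entry:
  C[0][0] = min over k of (A[0][0] + B[0][0] = 0 + 3 = 3, A[0][1] + B[1][0] = 5 + 3 = 8, A[0][2] + B[2][0] = -4 + -4 = -8) = -8 (attained at k = 2)
  C[0][1] = min over k of (A[0][0] + B[0][1] = 0 + -5 = -5, A[0][1] + B[1][1] = 5 + 4 = 9, A[0][2] + B[2][1] = -4 + 0 = -4) = -5 (attained at k = 0)
  C[0][2] = min over k of (A[0][0] + B[0][2] = 0 + -5 = -5, A[0][1] + B[1][2] = 5 + 3 = 8, A[0][2] + B[2][2] = -4 + -2 = -6) = -6 (attained at k = 2)
  C[1][0] = min over k of (A[1][0] + B[0][0] = 8 + 3 = 11, A[1][1] + B[1][0] = 6 + 3 = 9, A[1][2] + B[2][0] = 1 + -4 = -3) = -3 (attained at k = 2)
  C[1][1] = min over k of (A[1][0] + B[0][1] = 8 + -5 = 3, A[1][1] + B[1][1] = 6 + 4 = 10, A[1][2] + B[2][1] = 1 + 0 = 1) = 1 (attained at k = 2)
  C[1][2] = min over k of (A[1][0] + B[0][2] = 8 + -5 = 3, A[1][1] + B[1][2] = 6 + 3 = 9, A[1][2] + B[2][2] = 1 + -2 = -1) = -1 (attained at k = 2)
  C[2][0] = min over k of (A[2][0] + B[0][0] = -4 + 3 = -1, A[2][1] + B[1][0] = 9 + 3 = 12, A[2][2] + B[2][0] = 3 + -4 = -1) = -1 (attained at k = 0)
  C[2][1] = min over k of (A[2][0] + B[0][1] = -4 + -5 = -9, A[2][1] + B[1][1] = 9 + 4 = 13, A[2][2] + B[2][1] = 3 + 0 = 3) = -9 (attained at k = 0)
  C[2][2] = min over k of (A[2][0] + B[0][2] = -4 + -5 = -9, A[2][1] + B[1][2] = 9 + 3 = 12, A[2][2] + B[2][2] = 3 + -2 = 1) = -9 (attained at k = 0)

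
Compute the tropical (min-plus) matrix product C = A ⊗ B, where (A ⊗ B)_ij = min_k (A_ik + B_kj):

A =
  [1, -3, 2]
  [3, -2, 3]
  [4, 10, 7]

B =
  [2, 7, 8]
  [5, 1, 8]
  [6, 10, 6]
A ⊗ B =
  [2, -2, 5]
  [3, -1, 6]
  [6, 11, 12]

Apply the min-plus product entry-by-entry:
  C[0][0] = min over k of (A[0][0] + B[0][0] = 1 + 2 = 3, A[0][1] + B[1][0] = -3 + 5 = 2, A[0][2] + B[2][0] = 2 + 6 = 8) = 2 (attained at k = 1)
  C[0][1] = min over k of (A[0][0] + B[0][1] = 1 + 7 = 8, A[0][1] + B[1][1] = -3 + 1 = -2, A[0][2] + B[2][1] = 2 + 10 = 12) = -2 (attained at k = 1)
  C[0][2] = min over k of (A[0][0] + B[0][2] = 1 + 8 = 9, A[0][1] + B[1][2] = -3 + 8 = 5, A[0][2] + B[2][2] = 2 + 6 = 8) = 5 (attained at k = 1)
  C[1][0] = min over k of (A[1][0] + B[0][0] = 3 + 2 = 5, A[1][1] + B[1][0] = -2 + 5 = 3, A[1][2] + B[2][0] = 3 + 6 = 9) = 3 (attained at k = 1)
  C[1][1] = min over k of (A[1][0] + B[0][1] = 3 + 7 = 10, A[1][1] + B[1][1] = -2 + 1 = -1, A[1][2] + B[2][1] = 3 + 10 = 13) = -1 (attained at k = 1)
  C[1][2] = min over k of (A[1][0] + B[0][2] = 3 + 8 = 11, A[1][1] + B[1][2] = -2 + 8 = 6, A[1][2] + B[2][2] = 3 + 6 = 9) = 6 (attained at k = 1)
  C[2][0] = min over k of (A[2][0] + B[0][0] = 4 + 2 = 6, A[2][1] + B[1][0] = 10 + 5 = 15, A[2][2] + B[2][0] = 7 + 6 = 13) = 6 (attained at k = 0)
  C[2][1] = min over k of (A[2][0] + B[0][1] = 4 + 7 = 11, A[2][1] + B[1][1] = 10 + 1 = 11, A[2][2] + B[2][1] = 7 + 10 = 17) = 11 (attained at k = 0)
  C[2][2] = min over k of (A[2][0] + B[0][2] = 4 + 8 = 12, A[2][1] + B[1][2] = 10 + 8 = 18, A[2][2] + B[2][2] = 7 + 6 = 13) = 12 (attained at k = 0)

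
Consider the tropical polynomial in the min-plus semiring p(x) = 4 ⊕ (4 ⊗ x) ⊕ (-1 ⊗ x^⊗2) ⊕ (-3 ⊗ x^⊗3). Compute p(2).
p(2) = 3

A tropical monomial a ⊗ x^⊗i evaluates to a + i · x. Evaluating each term at x = 2:
  Term 0 contributes 4 + 0 · 2 = 4
  Term 1 contributes 4 + 1 · 2 = 6
  Term 2 contributes -1 + 2 · 2 = 3
  Term 3 contributes -3 + 3 · 2 = 3
p(2) = ⊕ of these = min[4, 6, 3, 3] = 3.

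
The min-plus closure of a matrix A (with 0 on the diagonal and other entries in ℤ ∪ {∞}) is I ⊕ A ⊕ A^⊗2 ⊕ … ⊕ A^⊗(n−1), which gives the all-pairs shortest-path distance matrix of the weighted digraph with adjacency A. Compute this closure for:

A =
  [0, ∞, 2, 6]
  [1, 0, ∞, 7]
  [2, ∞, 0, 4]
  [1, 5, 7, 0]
Closure =
  [0, 11, 2, 6]
  [1, 0, 3, 7]
  [2, 9, 0, 4]
  [1, 5, 3, 0]

This is the Floyd-Warshall all-pairs shortest-path computation. For each intermediate vertex k = 0, 1, …, 3, update dist[i][j] ← min(dist[i][j], dist[i][k] + dist[k][j]). The final matrix gives, for each (i, j), the minimum total weight of any directed path from i to j (possibly empty when i = j).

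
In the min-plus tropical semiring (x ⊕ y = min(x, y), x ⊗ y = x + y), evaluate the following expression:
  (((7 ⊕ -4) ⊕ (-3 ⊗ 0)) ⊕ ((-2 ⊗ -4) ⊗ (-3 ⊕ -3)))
(((7 ⊕ -4) ⊕ (-3 ⊗ 0)) ⊕ ((-2 ⊗ -4) ⊗ (-3 ⊕ -3))) = -9

Expand innermost to outermost. Recall ⊕ takes the minimum of its arguments and ⊗ takes their sum. Working out the expression (((7 ⊕ -4) ⊕ (-3 ⊗ 0)) ⊕ ((-2 ⊗ -4) ⊗ (-3 ⊕ -3))) gives -9.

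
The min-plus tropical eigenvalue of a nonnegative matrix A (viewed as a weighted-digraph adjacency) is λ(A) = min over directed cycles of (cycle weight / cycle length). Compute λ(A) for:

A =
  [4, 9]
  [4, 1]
λ(A) = 1

Enumerate directed cycles and compute their means (weight / length). Sample:
  cycle 0 → 0: weight = 4, length = 1, mean = 4/1 ≈ 4.000
  cycle 1 → 1: weight = 1, length = 1, mean = 1/1 ≈ 1.000
  cycle 0 → 1 → 0: weight = 13, length = 2, mean = 13/2 ≈ 6.500
  cycle 1 → 0 → 1: weight = 13, length = 2, mean = 13/2 ≈ 6.500
Minimum mean = 1.000, attained e.g. along the cycle 1 → 1 with weight 1 and length 1. So λ(A) = 1/1 = 1.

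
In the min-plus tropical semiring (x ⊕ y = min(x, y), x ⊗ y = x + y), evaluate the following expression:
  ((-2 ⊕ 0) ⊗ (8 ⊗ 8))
((-2 ⊕ 0) ⊗ (8 ⊗ 8)) = 14

Expand innermost to outermost. Recall ⊕ takes the minimum of its arguments and ⊗ takes their sum. Working out the expression ((-2 ⊕ 0) ⊗ (8 ⊗ 8)) gives 14.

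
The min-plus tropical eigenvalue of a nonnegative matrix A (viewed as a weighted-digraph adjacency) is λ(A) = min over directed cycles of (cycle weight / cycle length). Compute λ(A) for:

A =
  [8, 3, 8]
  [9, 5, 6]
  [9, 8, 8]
λ(A) = 5

Enumerate directed cycles and compute their means (weight / length). Sample:
  cycle 0 → 0: weight = 8, length = 1, mean = 8/1 ≈ 8.000
  cycle 1 → 1: weight = 5, length = 1, mean = 5/1 ≈ 5.000
  cycle 2 → 2: weight = 8, length = 1, mean = 8/1 ≈ 8.000
  cycle 0 → 1 → 0: weight = 12, length = 2, mean = 12/2 ≈ 6.000
  cycle 0 → 2 → 0: weight = 17, length = 2, mean = 17/2 ≈ 8.500
  cycle 1 → 0 → 1: weight = 12, length = 2, mean = 12/2 ≈ 6.000
Minimum mean = 5.000, attained e.g. along the cycle 1 → 1 with weight 5 and length 1. So λ(A) = 5/1 = 5.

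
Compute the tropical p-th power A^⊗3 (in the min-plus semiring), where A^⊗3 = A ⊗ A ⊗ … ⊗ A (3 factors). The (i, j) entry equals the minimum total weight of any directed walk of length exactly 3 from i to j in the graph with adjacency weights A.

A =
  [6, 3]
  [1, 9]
A^⊗3 =
  [10, 7]
  [5, 10]

Each entry (A^⊗3)_ij equals the minimum over all length-3 walks i = v_0 → v_1 → … → v_3 = j of Σ_t A[v_t][v_{t+1}]. For example, for (i, j) = (0, 1) we minimise over 4 possible intermediate vertex sequences; the minimum is 7, attained along the walk 0 → 1 → 0 → 1.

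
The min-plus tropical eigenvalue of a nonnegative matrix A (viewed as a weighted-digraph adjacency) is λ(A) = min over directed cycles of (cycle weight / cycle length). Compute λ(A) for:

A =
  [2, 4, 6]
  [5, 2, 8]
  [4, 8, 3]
λ(A) = 2

Enumerate directed cycles and compute their means (weight / length). Sample:
  cycle 0 → 0: weight = 2, length = 1, mean = 2/1 ≈ 2.000
  cycle 1 → 1: weight = 2, length = 1, mean = 2/1 ≈ 2.000
  cycle 2 → 2: weight = 3, length = 1, mean = 3/1 ≈ 3.000
  cycle 0 → 1 → 0: weight = 9, length = 2, mean = 9/2 ≈ 4.500
  cycle 0 → 2 → 0: weight = 10, length = 2, mean = 10/2 ≈ 5.000
  cycle 1 → 0 → 1: weight = 9, length = 2, mean = 9/2 ≈ 4.500
Minimum mean = 2.000, attained e.g. along the cycle 0 → 0 with weight 2 and length 1. So λ(A) = 2/1 = 2.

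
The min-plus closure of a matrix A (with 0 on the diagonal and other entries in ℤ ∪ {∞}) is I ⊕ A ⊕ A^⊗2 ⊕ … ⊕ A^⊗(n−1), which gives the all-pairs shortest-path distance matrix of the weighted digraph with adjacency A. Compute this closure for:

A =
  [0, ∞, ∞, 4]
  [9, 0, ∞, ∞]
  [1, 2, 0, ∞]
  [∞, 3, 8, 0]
Closure =
  [0, 7, 12, 4]
  [9, 0, 21, 13]
  [1, 2, 0, 5]
  [9, 3, 8, 0]

This is the Floyd-Warshall all-pairs shortest-path computation. For each intermediate vertex k = 0, 1, …, 3, update dist[i][j] ← min(dist[i][j], dist[i][k] + dist[k][j]). The final matrix gives, for each (i, j), the minimum total weight of any directed path from i to j (possibly empty when i = j).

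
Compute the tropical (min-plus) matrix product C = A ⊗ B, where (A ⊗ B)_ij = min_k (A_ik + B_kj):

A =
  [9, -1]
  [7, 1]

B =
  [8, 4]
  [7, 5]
A ⊗ B =
  [6, 4]
  [8, 6]

Apply the min-plus product entry-by-entry:
  C[0][0] = min over k of (A[0][0] + B[0][0] = 9 + 8 = 17, A[0][1] + B[1][0] = -1 + 7 = 6) = 6 (attained at k = 1)
  C[0][1] = min over k of (A[0][0] + B[0][1] = 9 + 4 = 13, A[0][1] + B[1][1] = -1 + 5 = 4) = 4 (attained at k = 1)
  C[1][0] = min over k of (A[1][0] + B[0][0] = 7 + 8 = 15, A[1][1] + B[1][0] = 1 + 7 = 8) = 8 (attained at k = 1)
  C[1][1] = min over k of (A[1][0] + B[0][1] = 7 + 4 = 11, A[1][1] + B[1][1] = 1 + 5 = 6) = 6 (attained at k = 1)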